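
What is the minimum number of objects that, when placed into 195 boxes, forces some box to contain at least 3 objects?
n = (3 − 1)·195 + 1 = 391

By the generalised pigeonhole principle, to guarantee some box contains ≥ r objects we need more than (r − 1) · k objects total. Threshold: n = (r − 1) · k + 1. With r = 3 and k = 195: n = 2 · 195 + 1 = 390 + 1 = 391. For n = 390 = 2 · 195, we can put exactly 2 objects in every box, avoiding 3 in any single one — so 391 is tight.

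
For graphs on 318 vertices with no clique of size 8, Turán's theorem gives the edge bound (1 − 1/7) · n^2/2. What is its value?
Turán density bound = (6/7) · 318^2/2 = 303372/7 ≈ 43338.8571

Turán's theorem: ex(n, K_{r+1}) is achieved by the complete r-partite Turán graph T(n, r) with parts as balanced as possible, and is at most (1 − 1/r) · n^2/2. For r = 7, n = 318: the density bound is (6/7) · 101124/2 = 303372/7 ≈ 43338.8571. The integer-valued extremum is e(T(318, 7)) = 43338, which is strictly less than the density bound 303372/7 since 7 ∤ 318 (the parts of T(318, 7) cannot all be equal).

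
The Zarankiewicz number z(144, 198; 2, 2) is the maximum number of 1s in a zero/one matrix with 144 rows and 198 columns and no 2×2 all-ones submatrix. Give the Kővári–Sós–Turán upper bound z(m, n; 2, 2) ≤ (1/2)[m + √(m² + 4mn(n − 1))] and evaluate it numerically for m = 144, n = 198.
z(144, 198; 2, 2) ≤ (1/2)[144 + √(144² + 4·144·198·197)] = (1/2)[144 + √22488192] = 2443.0858

Kővári–Sós–Turán: let r_1, ..., r_144 be the row sums and z = Σ r_i the total number of 1s. Each pair of columns can share at most one row with both entries 1 (else a 2×2 all-ones block appears), so Σ_i C(r_i, 2) ≤ C(198, 2) = 19503. By convexity Σ_i C(r_i, 2) ≥ 144·C(z/144, 2) = z(z − 144)/(2·144), giving z² − 144z − 144·198·197 ≤ 0 and hence z ≤ (1/2)[144 + √(20736 + 4·5616864)] = (1/2)[144 + √22488192] ≈ (1/2)(144 + 4742.1717) = 2443.0858.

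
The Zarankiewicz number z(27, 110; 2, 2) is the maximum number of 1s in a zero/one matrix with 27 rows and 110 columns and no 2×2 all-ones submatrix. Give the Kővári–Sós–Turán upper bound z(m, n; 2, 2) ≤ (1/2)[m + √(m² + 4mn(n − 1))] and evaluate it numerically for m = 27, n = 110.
z(27, 110; 2, 2) ≤ (1/2)[27 + √(27² + 4·27·110·109)] = (1/2)[27 + √1295649] = 582.6329

Kővári–Sós–Turán: let r_1, ..., r_27 be the row sums and z = Σ r_i the total number of 1s. Each pair of columns can share at most one row with both entries 1 (else a 2×2 all-ones block appears), so Σ_i C(r_i, 2) ≤ C(110, 2) = 5995. By convexity Σ_i C(r_i, 2) ≥ 27·C(z/27, 2) = z(z − 27)/(2·27), giving z² − 27z − 27·110·109 ≤ 0 and hence z ≤ (1/2)[27 + √(729 + 4·323730)] = (1/2)[27 + √1295649] ≈ (1/2)(27 + 1138.2658) = 582.6329.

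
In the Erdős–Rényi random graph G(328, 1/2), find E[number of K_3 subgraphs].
E[# K_3] = C(328, 3) · (1/2)^C(3, 2) = 5827576 / 2^3 = 728447

For each 3-subset S of vertices (there are C(328, 3) = 5827576 such S), let X_S = 1 if S induces a K_3 (all C(3, 2) = 3 edges present). Then P(X_S = 1) = (1/2)^3 = 1/8. By linearity of expectation, E[# K_3] = C(328, 3) · (1/2)^3 = 5827576 / 8 = 728447.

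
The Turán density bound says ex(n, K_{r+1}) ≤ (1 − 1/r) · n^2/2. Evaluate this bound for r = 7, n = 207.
Turán density bound = (6/7) · 207^2/2 = 128547/7 ≈ 18363.8571

Turán's theorem: ex(n, K_{r+1}) is achieved by the complete r-partite Turán graph T(n, r) with parts as balanced as possible, and is at most (1 − 1/r) · n^2/2. For r = 7, n = 207: the density bound is (6/7) · 42849/2 = 128547/7 ≈ 18363.8571. The integer-valued extremum is e(T(207, 7)) = 18363, which is strictly less than the density bound 128547/7 since 7 ∤ 207 (the parts of T(207, 7) cannot all be equal).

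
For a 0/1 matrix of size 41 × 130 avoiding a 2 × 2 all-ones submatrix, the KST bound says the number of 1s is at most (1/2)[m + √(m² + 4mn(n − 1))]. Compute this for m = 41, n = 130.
z(41, 130; 2, 2) ≤ (1/2)[41 + √(41² + 4·41·130·129)] = (1/2)[41 + √2751961] = 849.9518

Kővári–Sós–Turán: let r_1, ..., r_41 be the row sums and z = Σ r_i the total number of 1s. Each pair of columns can share at most one row with both entries 1 (else a 2×2 all-ones block appears), so Σ_i C(r_i, 2) ≤ C(130, 2) = 8385. By convexity Σ_i C(r_i, 2) ≥ 41·C(z/41, 2) = z(z − 41)/(2·41), giving z² − 41z − 41·130·129 ≤ 0 and hence z ≤ (1/2)[41 + √(1681 + 4·687570)] = (1/2)[41 + √2751961] ≈ (1/2)(41 + 1658.9036) = 849.9518.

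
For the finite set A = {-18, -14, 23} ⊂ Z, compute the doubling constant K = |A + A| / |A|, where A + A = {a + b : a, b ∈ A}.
K = |A + A| / |A| = 6/3 = 2

Enumerate A + A = {a + b : a, b ∈ A}. With |A| = 3, there are |A|^2 = 9 ordered sum pairs; collecting distinct values, A + A = {-36, -32, -28, 5, 9, 46}, so |A + A| = 6. Thus K = 6/3 = 2. For comparison, the minimum possible |A + A| over all 3-element sets is 2·3 − 1 = 5 (so min K = 5/3), attained only by arithmetic progressions.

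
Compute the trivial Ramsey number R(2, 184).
R(2, 184) = 184

R(2, k) = k for all k ≥ 2: in a 2-colouring of K_k, either some edge is red (a red K_2) or all edges are blue (a blue K_k). And K_{183} coloured all-blue has no blue K_184, so R(2, 184) > 183. Hence R(2, 184) = 184.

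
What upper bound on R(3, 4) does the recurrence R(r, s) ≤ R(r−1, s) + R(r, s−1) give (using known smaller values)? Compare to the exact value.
R(3, 4) ≤ R(2, 4) + R(3, 3) = 4 + 6 = 10; exact value R(3, 4) = 9.

The Erdős–Szekeres recurrence R(r, s) ≤ R(r−1, s) + R(r, s−1) applied to (r, s) = (3, 4) gives
  R(3, 4) ≤ R(2, 4) + R(3, 3) = 4 + 6 = 10.
(Recall R(2, k) = k and R is symmetric.) The recurrence is not tight here (it gives 10, but the exact value is R(3, 4) = 9); the tight upper bound requires a sharper argument than the simple recurrence, combined with a lower-bound construction on K_{8}.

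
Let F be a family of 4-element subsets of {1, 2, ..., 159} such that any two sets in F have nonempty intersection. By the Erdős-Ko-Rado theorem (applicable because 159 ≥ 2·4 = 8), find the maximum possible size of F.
max |F| = C(158, 3) = 644956

The Erdős-Ko-Rado theorem states: for n ≥ 2k, an intersecting family of k-subsets of an n-element set has size at most C(n − 1, k − 1), with equality for 'star' families {A ⊆ [n] : |A| = k, i ∈ A} (fix an element i). For n = 159, k = 4: C(158, 3) = 644956.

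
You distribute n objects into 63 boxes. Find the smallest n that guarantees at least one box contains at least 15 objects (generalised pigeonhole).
n = (15 − 1)·63 + 1 = 883

By the generalised pigeonhole principle, to guarantee some box contains ≥ r objects we need more than (r − 1) · k objects total. Threshold: n = (r − 1) · k + 1. With r = 15 and k = 63: n = 14 · 63 + 1 = 882 + 1 = 883. For n = 882 = 14 · 63, we can put exactly 14 objects in every box, avoiding 15 in any single one — so 883 is tight.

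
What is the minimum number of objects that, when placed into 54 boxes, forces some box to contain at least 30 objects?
n = (30 − 1)·54 + 1 = 1567

By the generalised pigeonhole principle, to guarantee some box contains ≥ r objects we need more than (r − 1) · k objects total. Threshold: n = (r − 1) · k + 1. With r = 30 and k = 54: n = 29 · 54 + 1 = 1566 + 1 = 1567. For n = 1566 = 29 · 54, we can put exactly 29 objects in every box, avoiding 30 in any single one — so 1567 is tight.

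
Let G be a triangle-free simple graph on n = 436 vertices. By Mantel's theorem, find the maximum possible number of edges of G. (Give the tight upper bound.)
ex(436, K_3) = ⌊436^2/4⌋ = 47524

Mantel (1907): a triangle-free graph on n vertices has at most ⌊n^2/4⌋ edges, with equality for the complete bipartite graph K_{⌊n/2⌋, ⌈n/2⌉}. For n = 436: ⌊436^2/4⌋ = ⌊190096/4⌋ = 47524. The extremal graph is K_{218, 218}, which has 218·218 = 47524 edges.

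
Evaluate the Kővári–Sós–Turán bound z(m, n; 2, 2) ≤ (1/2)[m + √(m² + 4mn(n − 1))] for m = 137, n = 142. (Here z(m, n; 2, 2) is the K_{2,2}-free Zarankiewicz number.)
z(137, 142; 2, 2) ≤ (1/2)[137 + √(137² + 4·137·142·141)] = (1/2)[137 + √10990825] = 1726.1207

Kővári–Sós–Turán: let r_1, ..., r_137 be the row sums and z = Σ r_i the total number of 1s. Each pair of columns can share at most one row with both entries 1 (else a 2×2 all-ones block appears), so Σ_i C(r_i, 2) ≤ C(142, 2) = 10011. By convexity Σ_i C(r_i, 2) ≥ 137·C(z/137, 2) = z(z − 137)/(2·137), giving z² − 137z − 137·142·141 ≤ 0 and hence z ≤ (1/2)[137 + √(18769 + 4·2743014)] = (1/2)[137 + √10990825] ≈ (1/2)(137 + 3315.2413) = 1726.1207.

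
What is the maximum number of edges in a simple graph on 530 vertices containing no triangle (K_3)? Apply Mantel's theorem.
ex(530, K_3) = ⌊530^2/4⌋ = 70225

Mantel (1907): a triangle-free graph on n vertices has at most ⌊n^2/4⌋ edges, with equality for the complete bipartite graph K_{⌊n/2⌋, ⌈n/2⌉}. For n = 530: ⌊530^2/4⌋ = ⌊280900/4⌋ = 70225. The extremal graph is K_{265, 265}, which has 265·265 = 70225 edges.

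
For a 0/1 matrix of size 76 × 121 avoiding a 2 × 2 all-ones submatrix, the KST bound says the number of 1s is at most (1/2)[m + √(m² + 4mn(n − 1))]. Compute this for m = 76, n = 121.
z(76, 121; 2, 2) ≤ (1/2)[76 + √(76² + 4·76·121·120)] = (1/2)[76 + √4419856] = 1089.1727

Kővári–Sós–Turán: let r_1, ..., r_76 be the row sums and z = Σ r_i the total number of 1s. Each pair of columns can share at most one row with both entries 1 (else a 2×2 all-ones block appears), so Σ_i C(r_i, 2) ≤ C(121, 2) = 7260. By convexity Σ_i C(r_i, 2) ≥ 76·C(z/76, 2) = z(z − 76)/(2·76), giving z² − 76z − 76·121·120 ≤ 0 and hence z ≤ (1/2)[76 + √(5776 + 4·1103520)] = (1/2)[76 + √4419856] ≈ (1/2)(76 + 2102.3454) = 1089.1727.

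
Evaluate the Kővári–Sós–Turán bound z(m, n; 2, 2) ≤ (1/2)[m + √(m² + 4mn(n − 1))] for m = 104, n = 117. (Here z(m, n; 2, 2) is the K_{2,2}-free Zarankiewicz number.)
z(104, 117; 2, 2) ≤ (1/2)[104 + √(104² + 4·104·117·116)] = (1/2)[104 + √5656768] = 1241.198

Kővári–Sós–Turán: let r_1, ..., r_104 be the row sums and z = Σ r_i the total number of 1s. Each pair of columns can share at most one row with both entries 1 (else a 2×2 all-ones block appears), so Σ_i C(r_i, 2) ≤ C(117, 2) = 6786. By convexity Σ_i C(r_i, 2) ≥ 104·C(z/104, 2) = z(z − 104)/(2·104), giving z² − 104z − 104·117·116 ≤ 0 and hence z ≤ (1/2)[104 + √(10816 + 4·1411488)] = (1/2)[104 + √5656768] ≈ (1/2)(104 + 2378.3961) = 1241.198.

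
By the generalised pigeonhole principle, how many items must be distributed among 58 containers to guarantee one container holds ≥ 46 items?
n = (46 − 1)·58 + 1 = 2611

By the generalised pigeonhole principle, to guarantee some box contains ≥ r objects we need more than (r − 1) · k objects total. Threshold: n = (r − 1) · k + 1. With r = 46 and k = 58: n = 45 · 58 + 1 = 2610 + 1 = 2611. For n = 2610 = 45 · 58, we can put exactly 45 objects in every box, avoiding 46 in any single one — so 2611 is tight.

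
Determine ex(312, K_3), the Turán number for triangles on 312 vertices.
ex(312, K_3) = ⌊312^2/4⌋ = 24336

Mantel (1907): a triangle-free graph on n vertices has at most ⌊n^2/4⌋ edges, with equality for the complete bipartite graph K_{⌊n/2⌋, ⌈n/2⌉}. For n = 312: ⌊312^2/4⌋ = ⌊97344/4⌋ = 24336. The extremal graph is K_{156, 156}, which has 156·156 = 24336 edges.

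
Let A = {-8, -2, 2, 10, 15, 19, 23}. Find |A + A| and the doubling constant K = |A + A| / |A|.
K = |A + A| / |A| = 24/7

Enumerate A + A = {a + b : a, b ∈ A}. With |A| = 7, there are |A|^2 = 49 ordered sum pairs; collecting distinct values, A + A = {-16, -10, -6, -4, 0, 2, 4, 7, 8, 11, 12, 13, 15, 17, 20, 21, 25, 29, 30, 33, 34, 38, 42, 46}, so |A + A| = 24. Thus K = 24/7. For comparison, the minimum possible |A + A| over all 7-element sets is 2·7 − 1 = 13 (so min K = 13/7), attained only by arithmetic progressions.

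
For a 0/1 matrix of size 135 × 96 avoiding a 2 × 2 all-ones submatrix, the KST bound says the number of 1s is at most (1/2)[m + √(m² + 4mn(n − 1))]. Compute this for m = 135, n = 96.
z(135, 96; 2, 2) ≤ (1/2)[135 + √(135² + 4·135·96·95)] = (1/2)[135 + √4943025] = 1179.1457

Kővári–Sós–Turán: let r_1, ..., r_135 be the row sums and z = Σ r_i the total number of 1s. Each pair of columns can share at most one row with both entries 1 (else a 2×2 all-ones block appears), so Σ_i C(r_i, 2) ≤ C(96, 2) = 4560. By convexity Σ_i C(r_i, 2) ≥ 135·C(z/135, 2) = z(z − 135)/(2·135), giving z² − 135z − 135·96·95 ≤ 0 and hence z ≤ (1/2)[135 + √(18225 + 4·1231200)] = (1/2)[135 + √4943025] ≈ (1/2)(135 + 2223.2915) = 1179.1457.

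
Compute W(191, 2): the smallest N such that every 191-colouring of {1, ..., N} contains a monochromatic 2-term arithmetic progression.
W(191, 2) = 191 + 1 = 192

A 2-term AP is any pair of integers, so a monochromatic 2-AP exists iff some colour is used at least twice. With 191 colours, the colouring i ↦ i on {1, ..., 191} uses each colour once, avoiding any monochromatic pair, so W(191, 2) > 191. For {1, ..., 192}, pigeonhole forces two integers of the same colour, which form a monochromatic 2-AP. Hence W(191, 2) = 192.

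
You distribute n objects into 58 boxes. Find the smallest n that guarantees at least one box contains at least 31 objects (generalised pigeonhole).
n = (31 − 1)·58 + 1 = 1741

By the generalised pigeonhole principle, to guarantee some box contains ≥ r objects we need more than (r − 1) · k objects total. Threshold: n = (r − 1) · k + 1. With r = 31 and k = 58: n = 30 · 58 + 1 = 1740 + 1 = 1741. For n = 1740 = 30 · 58, we can put exactly 30 objects in every box, avoiding 31 in any single one — so 1741 is tight.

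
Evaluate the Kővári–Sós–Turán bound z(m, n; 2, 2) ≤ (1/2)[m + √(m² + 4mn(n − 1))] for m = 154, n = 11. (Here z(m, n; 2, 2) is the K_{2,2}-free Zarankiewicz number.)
z(154, 11; 2, 2) ≤ (1/2)[154 + √(154² + 4·154·11·10)] = (1/2)[154 + √91476] = 228.225

Kővári–Sós–Turán: let r_1, ..., r_154 be the row sums and z = Σ r_i the total number of 1s. Each pair of columns can share at most one row with both entries 1 (else a 2×2 all-ones block appears), so Σ_i C(r_i, 2) ≤ C(11, 2) = 55. By convexity Σ_i C(r_i, 2) ≥ 154·C(z/154, 2) = z(z − 154)/(2·154), giving z² − 154z − 154·11·10 ≤ 0 and hence z ≤ (1/2)[154 + √(23716 + 4·16940)] = (1/2)[154 + √91476] ≈ (1/2)(154 + 302.45) = 228.225.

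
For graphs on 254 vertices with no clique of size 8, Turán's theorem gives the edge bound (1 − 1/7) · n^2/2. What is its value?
Turán density bound = (6/7) · 254^2/2 = 193548/7 ≈ 27649.7143

Turán's theorem: ex(n, K_{r+1}) is achieved by the complete r-partite Turán graph T(n, r) with parts as balanced as possible, and is at most (1 − 1/r) · n^2/2. For r = 7, n = 254: the density bound is (6/7) · 64516/2 = 193548/7 ≈ 27649.7143. The integer-valued extremum is e(T(254, 7)) = 27649, which is strictly less than the density bound 193548/7 since 7 ∤ 254 (the parts of T(254, 7) cannot all be equal).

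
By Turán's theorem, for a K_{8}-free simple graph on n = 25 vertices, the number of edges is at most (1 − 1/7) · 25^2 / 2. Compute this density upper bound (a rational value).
Turán density bound = (6/7) · 25^2/2 = 1875/7 ≈ 267.8571

Turán's theorem: ex(n, K_{r+1}) is achieved by the complete r-partite Turán graph T(n, r) with parts as balanced as possible, and is at most (1 − 1/r) · n^2/2. For r = 7, n = 25: the density bound is (6/7) · 625/2 = 1875/7 ≈ 267.8571. The integer-valued extremum is e(T(25, 7)) = 267, which is strictly less than the density bound 1875/7 since 7 ∤ 25 (the parts of T(25, 7) cannot all be equal).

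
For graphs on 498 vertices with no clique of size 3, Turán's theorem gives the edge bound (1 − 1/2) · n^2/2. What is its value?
Turán density bound = (1/2) · 498^2/2 = 62001

Turán's theorem: ex(n, K_{r+1}) is achieved by the complete r-partite Turán graph T(n, r) with parts as balanced as possible, and is at most (1 − 1/r) · n^2/2. For r = 2, n = 498: the density bound is (1/2) · 248004/2 = 62001. Since 2 ∣ 498, the Turán graph T(498, 2) has parts of equal size 249, and its edge count e(T(498, 2)) = 62001 attains the density bound exactly.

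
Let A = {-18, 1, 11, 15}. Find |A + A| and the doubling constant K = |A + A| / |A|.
K = |A + A| / |A| = 10/4 = 5/2

Enumerate A + A = {a + b : a, b ∈ A}. With |A| = 4, there are |A|^2 = 16 ordered sum pairs; collecting distinct values, A + A = {-36, -17, -7, -3, 2, 12, 16, 22, 26, 30}, so |A + A| = 10. Thus K = 10/4 = 5/2. For comparison, the minimum possible |A + A| over all 4-element sets is 2·4 − 1 = 7 (so min K = 7/4), attained only by arithmetic progressions.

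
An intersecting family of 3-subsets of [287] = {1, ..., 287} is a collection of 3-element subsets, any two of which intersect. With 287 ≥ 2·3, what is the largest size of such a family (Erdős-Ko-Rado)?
max |F| = C(286, 2) = 40755

Erdős-Ko-Rado (1961): when n ≥ 2k, max |F| = C(n−1, k−1). The bound is attained by the star {A : i ∈ A} for any fixed i ∈ [n]. Here C(287−1, 3−1) = C(286, 2) = 40755.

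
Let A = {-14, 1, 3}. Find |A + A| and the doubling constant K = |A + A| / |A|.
K = |A + A| / |A| = 6/3 = 2

Enumerate A + A = {a + b : a, b ∈ A}. With |A| = 3, there are |A|^2 = 9 ordered sum pairs; collecting distinct values, A + A = {-28, -13, -11, 2, 4, 6}, so |A + A| = 6. Thus K = 6/3 = 2. For comparison, the minimum possible |A + A| over all 3-element sets is 2·3 − 1 = 5 (so min K = 5/3), attained only by arithmetic progressions.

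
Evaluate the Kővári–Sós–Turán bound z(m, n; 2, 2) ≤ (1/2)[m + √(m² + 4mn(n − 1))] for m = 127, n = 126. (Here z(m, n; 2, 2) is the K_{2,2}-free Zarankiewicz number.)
z(127, 126; 2, 2) ≤ (1/2)[127 + √(127² + 4·127·126·125)] = (1/2)[127 + √8017129] = 1479.2268

Kővári–Sós–Turán: let r_1, ..., r_127 be the row sums and z = Σ r_i the total number of 1s. Each pair of columns can share at most one row with both entries 1 (else a 2×2 all-ones block appears), so Σ_i C(r_i, 2) ≤ C(126, 2) = 7875. By convexity Σ_i C(r_i, 2) ≥ 127·C(z/127, 2) = z(z − 127)/(2·127), giving z² − 127z − 127·126·125 ≤ 0 and hence z ≤ (1/2)[127 + √(16129 + 4·2000250)] = (1/2)[127 + √8017129] ≈ (1/2)(127 + 2831.4535) = 1479.2268.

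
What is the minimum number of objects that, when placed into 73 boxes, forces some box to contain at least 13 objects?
n = (13 − 1)·73 + 1 = 877

By the generalised pigeonhole principle, to guarantee some box contains ≥ r objects we need more than (r − 1) · k objects total. Threshold: n = (r − 1) · k + 1. With r = 13 and k = 73: n = 12 · 73 + 1 = 876 + 1 = 877. For n = 876 = 12 · 73, we can put exactly 12 objects in every box, avoiding 13 in any single one — so 877 is tight.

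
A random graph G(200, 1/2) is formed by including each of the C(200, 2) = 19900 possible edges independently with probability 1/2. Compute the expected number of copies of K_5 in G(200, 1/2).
E[# K_5] = C(200, 5) · (1/2)^C(5, 2) = 2535650040 / 2^10 = 316956255/128 = 2476220.7421875

For each 5-subset S of vertices (there are C(200, 5) = 2535650040 such S), let X_S = 1 if S induces a K_5 (all C(5, 2) = 10 edges present). Then P(X_S = 1) = (1/2)^10 = 1/1024. By linearity of expectation, E[# K_5] = C(200, 5) · (1/2)^10 = 2535650040 / 1024 = 316956255/128 = 2476220.7421875.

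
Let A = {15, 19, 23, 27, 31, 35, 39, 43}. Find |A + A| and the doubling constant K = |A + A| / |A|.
K = |A + A| / |A| = 15/8

Enumerate A + A = {a + b : a, b ∈ A}. With |A| = 8, there are |A|^2 = 64 ordered sum pairs; collecting distinct values, A + A = {30, 34, 38, 42, 46, 50, 54, 58, 62, 66, 70, 74, 78, 82, 86}, so |A + A| = 15. Thus K = 15/8. Here |A + A| = 2|A| − 1 = 15, the minimum possible — so K = 15/8 is minimal, which holds iff A is an arithmetic progression.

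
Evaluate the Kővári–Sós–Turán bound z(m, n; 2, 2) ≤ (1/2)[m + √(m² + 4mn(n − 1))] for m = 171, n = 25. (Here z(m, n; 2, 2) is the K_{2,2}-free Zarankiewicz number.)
z(171, 25; 2, 2) ≤ (1/2)[171 + √(171² + 4·171·25·24)] = (1/2)[171 + √439641] = 417.0271

Kővári–Sós–Turán: let r_1, ..., r_171 be the row sums and z = Σ r_i the total number of 1s. Each pair of columns can share at most one row with both entries 1 (else a 2×2 all-ones block appears), so Σ_i C(r_i, 2) ≤ C(25, 2) = 300. By convexity Σ_i C(r_i, 2) ≥ 171·C(z/171, 2) = z(z − 171)/(2·171), giving z² − 171z − 171·25·24 ≤ 0 and hence z ≤ (1/2)[171 + √(29241 + 4·102600)] = (1/2)[171 + √439641] ≈ (1/2)(171 + 663.0543) = 417.0271.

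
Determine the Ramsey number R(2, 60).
R(2, 60) = 60

R(2, k) = k for all k ≥ 2: in a 2-colouring of K_k, either some edge is red (a red K_2) or all edges are blue (a blue K_k). And K_{59} coloured all-blue has no blue K_60, so R(2, 60) > 59. Hence R(2, 60) = 60.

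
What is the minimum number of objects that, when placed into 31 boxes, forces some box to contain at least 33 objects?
n = (33 − 1)·31 + 1 = 993

By the generalised pigeonhole principle, to guarantee some box contains ≥ r objects we need more than (r − 1) · k objects total. Threshold: n = (r − 1) · k + 1. With r = 33 and k = 31: n = 32 · 31 + 1 = 992 + 1 = 993. For n = 992 = 32 · 31, we can put exactly 32 objects in every box, avoiding 33 in any single one — so 993 is tight.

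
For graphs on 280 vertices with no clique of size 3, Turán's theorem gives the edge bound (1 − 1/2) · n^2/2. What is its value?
Turán density bound = (1/2) · 280^2/2 = 19600

Turán's theorem: ex(n, K_{r+1}) is achieved by the complete r-partite Turán graph T(n, r) with parts as balanced as possible, and is at most (1 − 1/r) · n^2/2. For r = 2, n = 280: the density bound is (1/2) · 78400/2 = 19600. Since 2 ∣ 280, the Turán graph T(280, 2) has parts of equal size 140, and its edge count e(T(280, 2)) = 19600 attains the density bound exactly.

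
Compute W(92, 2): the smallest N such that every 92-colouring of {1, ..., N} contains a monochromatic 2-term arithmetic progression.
W(92, 2) = 92 + 1 = 93

A 2-term AP is any pair of integers, so a monochromatic 2-AP exists iff some colour is used at least twice. With 92 colours, the colouring i ↦ i on {1, ..., 92} uses each colour once, avoiding any monochromatic pair, so W(92, 2) > 92. For {1, ..., 93}, pigeonhole forces two integers of the same colour, which form a monochromatic 2-AP. Hence W(92, 2) = 93.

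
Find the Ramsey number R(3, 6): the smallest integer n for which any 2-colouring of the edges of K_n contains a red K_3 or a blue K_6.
R(3, 6) = 18

Lower bound: an explicit 2-colouring of K_{17} (typically a Paley-type or other structured construction) avoids a red K_3 and a blue K_6, showing R(3, 6) > 17.
Upper bound: the simple Erdős–Szekeres recurrence only gives R(3, 6) ≤ 20; the tight bound R(3, 6) ≤ 18 requires a sharper case analysis (or computer search) of 2-colourings of K_{18}.
Hence R(3, 6) = 18.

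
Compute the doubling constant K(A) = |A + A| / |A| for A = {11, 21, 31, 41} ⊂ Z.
K = |A + A| / |A| = 7/4

Enumerate A + A = {a + b : a, b ∈ A}. With |A| = 4, there are |A|^2 = 16 ordered sum pairs; collecting distinct values, A + A = {22, 32, 42, 52, 62, 72, 82}, so |A + A| = 7. Thus K = 7/4. Here |A + A| = 2|A| − 1 = 7, the minimum possible — so K = 7/4 is minimal, which holds iff A is an arithmetic progression.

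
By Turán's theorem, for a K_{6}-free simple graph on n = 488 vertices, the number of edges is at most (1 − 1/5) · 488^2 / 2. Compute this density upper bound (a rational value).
Turán density bound = (4/5) · 488^2/2 = 476288/5 ≈ 95257.6

Turán's theorem: ex(n, K_{r+1}) is achieved by the complete r-partite Turán graph T(n, r) with parts as balanced as possible, and is at most (1 − 1/r) · n^2/2. For r = 5, n = 488: the density bound is (4/5) · 238144/2 = 476288/5 ≈ 95257.6. The integer-valued extremum is e(T(488, 5)) = 95257, which is strictly less than the density bound 476288/5 since 5 ∤ 488 (the parts of T(488, 5) cannot all be equal).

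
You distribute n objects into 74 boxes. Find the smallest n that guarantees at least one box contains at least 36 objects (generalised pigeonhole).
n = (36 − 1)·74 + 1 = 2591

By the generalised pigeonhole principle, to guarantee some box contains ≥ r objects we need more than (r − 1) · k objects total. Threshold: n = (r − 1) · k + 1. With r = 36 and k = 74: n = 35 · 74 + 1 = 2590 + 1 = 2591. For n = 2590 = 35 · 74, we can put exactly 35 objects in every box, avoiding 36 in any single one — so 2591 is tight.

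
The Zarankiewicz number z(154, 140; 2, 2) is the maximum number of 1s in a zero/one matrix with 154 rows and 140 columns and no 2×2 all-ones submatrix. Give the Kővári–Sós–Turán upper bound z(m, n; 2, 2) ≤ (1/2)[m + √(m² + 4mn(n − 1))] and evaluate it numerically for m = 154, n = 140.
z(154, 140; 2, 2) ≤ (1/2)[154 + √(154² + 4·154·140·139)] = (1/2)[154 + √12011076] = 1809.85

Kővári–Sós–Turán: let r_1, ..., r_154 be the row sums and z = Σ r_i the total number of 1s. Each pair of columns can share at most one row with both entries 1 (else a 2×2 all-ones block appears), so Σ_i C(r_i, 2) ≤ C(140, 2) = 9730. By convexity Σ_i C(r_i, 2) ≥ 154·C(z/154, 2) = z(z − 154)/(2·154), giving z² − 154z − 154·140·139 ≤ 0 and hence z ≤ (1/2)[154 + √(23716 + 4·2996840)] = (1/2)[154 + √12011076] ≈ (1/2)(154 + 3465.6999) = 1809.85.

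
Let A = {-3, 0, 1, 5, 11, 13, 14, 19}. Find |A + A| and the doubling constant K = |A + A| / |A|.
K = |A + A| / |A| = 29/8

Enumerate A + A = {a + b : a, b ∈ A}. With |A| = 8, there are |A|^2 = 64 ordered sum pairs; collecting distinct values, A + A = {-6, -3, -2, 0, 1, 2, 5, 6, 8, 10, 11, 12, 13, 14, 15, 16, 18, 19, 20, 22, 24, 25, 26, 27, 28, 30, 32, 33, 38}, so |A + A| = 29. Thus K = 29/8. For comparison, the minimum possible |A + A| over all 8-element sets is 2·8 − 1 = 15 (so min K = 15/8), attained only by arithmetic progressions.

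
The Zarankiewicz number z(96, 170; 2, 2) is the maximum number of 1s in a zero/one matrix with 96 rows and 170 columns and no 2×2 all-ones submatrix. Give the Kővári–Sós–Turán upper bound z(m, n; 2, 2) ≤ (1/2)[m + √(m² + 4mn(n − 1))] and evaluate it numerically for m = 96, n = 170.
z(96, 170; 2, 2) ≤ (1/2)[96 + √(96² + 4·96·170·169)] = (1/2)[96 + √11041536] = 1709.4403

Kővári–Sós–Turán: let r_1, ..., r_96 be the row sums and z = Σ r_i the total number of 1s. Each pair of columns can share at most one row with both entries 1 (else a 2×2 all-ones block appears), so Σ_i C(r_i, 2) ≤ C(170, 2) = 14365. By convexity Σ_i C(r_i, 2) ≥ 96·C(z/96, 2) = z(z − 96)/(2·96), giving z² − 96z − 96·170·169 ≤ 0 and hence z ≤ (1/2)[96 + √(9216 + 4·2758080)] = (1/2)[96 + √11041536] ≈ (1/2)(96 + 3322.8807) = 1709.4403.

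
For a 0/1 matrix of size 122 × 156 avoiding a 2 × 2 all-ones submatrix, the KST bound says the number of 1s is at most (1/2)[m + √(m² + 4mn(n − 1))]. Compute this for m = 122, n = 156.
z(122, 156; 2, 2) ≤ (1/2)[122 + √(122² + 4·122·156·155)] = (1/2)[122 + √11814724] = 1779.6277

Kővári–Sós–Turán: let r_1, ..., r_122 be the row sums and z = Σ r_i the total number of 1s. Each pair of columns can share at most one row with both entries 1 (else a 2×2 all-ones block appears), so Σ_i C(r_i, 2) ≤ C(156, 2) = 12090. By convexity Σ_i C(r_i, 2) ≥ 122·C(z/122, 2) = z(z − 122)/(2·122), giving z² − 122z − 122·156·155 ≤ 0 and hence z ≤ (1/2)[122 + √(14884 + 4·2949960)] = (1/2)[122 + √11814724] ≈ (1/2)(122 + 3437.2553) = 1779.6277.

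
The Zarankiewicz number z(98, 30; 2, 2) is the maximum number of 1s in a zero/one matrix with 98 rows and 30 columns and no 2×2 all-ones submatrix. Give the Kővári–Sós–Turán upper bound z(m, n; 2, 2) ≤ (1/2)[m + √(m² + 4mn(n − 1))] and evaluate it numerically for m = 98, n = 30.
z(98, 30; 2, 2) ≤ (1/2)[98 + √(98² + 4·98·30·29)] = (1/2)[98 + √350644] = 345.076

Kővári–Sós–Turán: let r_1, ..., r_98 be the row sums and z = Σ r_i the total number of 1s. Each pair of columns can share at most one row with both entries 1 (else a 2×2 all-ones block appears), so Σ_i C(r_i, 2) ≤ C(30, 2) = 435. By convexity Σ_i C(r_i, 2) ≥ 98·C(z/98, 2) = z(z − 98)/(2·98), giving z² − 98z − 98·30·29 ≤ 0 and hence z ≤ (1/2)[98 + √(9604 + 4·85260)] = (1/2)[98 + √350644] ≈ (1/2)(98 + 592.152) = 345.076.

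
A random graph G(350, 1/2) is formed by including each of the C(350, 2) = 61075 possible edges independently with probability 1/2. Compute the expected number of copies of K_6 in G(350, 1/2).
E[# K_6] = C(350, 6) · (1/2)^C(6, 2) = 2445484347775 / 2^15 ≈ 74630259.636688

For each 6-subset S of vertices (there are C(350, 6) = 2445484347775 such S), let X_S = 1 if S induces a K_6 (all C(6, 2) = 15 edges present). Then P(X_S = 1) = (1/2)^15 = 1/32768. By linearity of expectation, E[# K_6] = C(350, 6) · (1/2)^15 = 2445484347775 / 32768 ≈ 74630259.636688.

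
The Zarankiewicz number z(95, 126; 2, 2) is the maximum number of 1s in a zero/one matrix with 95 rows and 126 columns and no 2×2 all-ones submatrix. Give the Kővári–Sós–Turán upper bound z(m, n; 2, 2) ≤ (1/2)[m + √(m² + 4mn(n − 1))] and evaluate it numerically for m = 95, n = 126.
z(95, 126; 2, 2) ≤ (1/2)[95 + √(95² + 4·95·126·125)] = (1/2)[95 + √5994025] = 1271.6349

Kővári–Sós–Turán: let r_1, ..., r_95 be the row sums and z = Σ r_i the total number of 1s. Each pair of columns can share at most one row with both entries 1 (else a 2×2 all-ones block appears), so Σ_i C(r_i, 2) ≤ C(126, 2) = 7875. By convexity Σ_i C(r_i, 2) ≥ 95·C(z/95, 2) = z(z − 95)/(2·95), giving z² − 95z − 95·126·125 ≤ 0 and hence z ≤ (1/2)[95 + √(9025 + 4·1496250)] = (1/2)[95 + √5994025] ≈ (1/2)(95 + 2448.2698) = 1271.6349.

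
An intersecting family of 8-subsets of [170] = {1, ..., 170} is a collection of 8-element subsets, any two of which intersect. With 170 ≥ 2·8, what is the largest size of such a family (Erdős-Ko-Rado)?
max |F| = C(169, 7) = 688819456468

The Erdős-Ko-Rado theorem states: for n ≥ 2k, an intersecting family of k-subsets of an n-element set has size at most C(n − 1, k − 1), with equality for 'star' families {A ⊆ [n] : |A| = k, i ∈ A} (fix an element i). For n = 170, k = 8: C(169, 7) = 688819456468.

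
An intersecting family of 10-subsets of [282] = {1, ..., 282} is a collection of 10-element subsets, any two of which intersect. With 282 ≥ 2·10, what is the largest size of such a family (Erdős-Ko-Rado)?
max |F| = C(281, 9) = 26447527195664575

The Erdős-Ko-Rado theorem states: for n ≥ 2k, an intersecting family of k-subsets of an n-element set has size at most C(n − 1, k − 1), with equality for 'star' families {A ⊆ [n] : |A| = k, i ∈ A} (fix an element i). For n = 282, k = 10: C(281, 9) = 26447527195664575.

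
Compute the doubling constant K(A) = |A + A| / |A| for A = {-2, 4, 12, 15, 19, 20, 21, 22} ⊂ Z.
K = |A + A| / |A| = 30/8 = 15/4

Enumerate A + A = {a + b : a, b ∈ A}. With |A| = 8, there are |A|^2 = 64 ordered sum pairs; collecting distinct values, A + A = {-4, 2, 8, 10, 13, 16, 17, 18, 19, 20, 23, 24, 25, 26, 27, 30, 31, 32, 33, 34, 35, 36, 37, 38, 39, 40, 41, 42, 43, 44}, so |A + A| = 30. Thus K = 30/8 = 15/4. For comparison, the minimum possible |A + A| over all 8-element sets is 2·8 − 1 = 15 (so min K = 15/8), attained only by arithmetic progressions.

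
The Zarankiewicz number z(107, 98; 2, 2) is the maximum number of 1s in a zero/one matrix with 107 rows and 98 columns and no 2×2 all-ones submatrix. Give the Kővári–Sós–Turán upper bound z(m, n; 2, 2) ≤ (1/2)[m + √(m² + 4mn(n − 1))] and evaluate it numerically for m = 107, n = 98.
z(107, 98; 2, 2) ≤ (1/2)[107 + √(107² + 4·107·98·97)] = (1/2)[107 + √4080017] = 1063.4526

Kővári–Sós–Turán: let r_1, ..., r_107 be the row sums and z = Σ r_i the total number of 1s. Each pair of columns can share at most one row with both entries 1 (else a 2×2 all-ones block appears), so Σ_i C(r_i, 2) ≤ C(98, 2) = 4753. By convexity Σ_i C(r_i, 2) ≥ 107·C(z/107, 2) = z(z − 107)/(2·107), giving z² − 107z − 107·98·97 ≤ 0 and hence z ≤ (1/2)[107 + √(11449 + 4·1017142)] = (1/2)[107 + √4080017] ≈ (1/2)(107 + 2019.9052) = 1063.4526.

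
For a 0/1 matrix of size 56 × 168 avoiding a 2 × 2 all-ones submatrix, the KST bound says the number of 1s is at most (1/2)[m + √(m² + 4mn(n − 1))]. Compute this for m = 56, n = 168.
z(56, 168; 2, 2) ≤ (1/2)[56 + √(56² + 4·56·168·167)] = (1/2)[56 + √6287680] = 1281.7623

Kővári–Sós–Turán: let r_1, ..., r_56 be the row sums and z = Σ r_i the total number of 1s. Each pair of columns can share at most one row with both entries 1 (else a 2×2 all-ones block appears), so Σ_i C(r_i, 2) ≤ C(168, 2) = 14028. By convexity Σ_i C(r_i, 2) ≥ 56·C(z/56, 2) = z(z − 56)/(2·56), giving z² − 56z − 56·168·167 ≤ 0 and hence z ≤ (1/2)[56 + √(3136 + 4·1571136)] = (1/2)[56 + √6287680] ≈ (1/2)(56 + 2507.5247) = 1281.7623.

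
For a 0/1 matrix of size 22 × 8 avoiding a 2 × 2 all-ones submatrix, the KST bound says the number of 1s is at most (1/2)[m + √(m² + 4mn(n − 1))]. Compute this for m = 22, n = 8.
z(22, 8; 2, 2) ≤ (1/2)[22 + √(22² + 4·22·8·7)] = (1/2)[22 + √5412] = 47.7831

Kővári–Sós–Turán: let r_1, ..., r_22 be the row sums and z = Σ r_i the total number of 1s. Each pair of columns can share at most one row with both entries 1 (else a 2×2 all-ones block appears), so Σ_i C(r_i, 2) ≤ C(8, 2) = 28. By convexity Σ_i C(r_i, 2) ≥ 22·C(z/22, 2) = z(z − 22)/(2·22), giving z² − 22z − 22·8·7 ≤ 0 and hence z ≤ (1/2)[22 + √(484 + 4·1232)] = (1/2)[22 + √5412] ≈ (1/2)(22 + 73.5663) = 47.7831.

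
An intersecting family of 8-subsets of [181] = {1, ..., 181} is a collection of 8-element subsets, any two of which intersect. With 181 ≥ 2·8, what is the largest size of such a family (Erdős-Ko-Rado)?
max |F| = C(180, 7) = 1079414463600

Erdős-Ko-Rado (1961): when n ≥ 2k, max |F| = C(n−1, k−1). The bound is attained by the star {A : i ∈ A} for any fixed i ∈ [n]. Here C(181−1, 8−1) = C(180, 7) = 1079414463600.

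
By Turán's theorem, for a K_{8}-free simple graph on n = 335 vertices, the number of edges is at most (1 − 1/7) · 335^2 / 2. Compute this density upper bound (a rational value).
Turán density bound = (6/7) · 335^2/2 = 336675/7 ≈ 48096.4286

Turán's theorem: ex(n, K_{r+1}) is achieved by the complete r-partite Turán graph T(n, r) with parts as balanced as possible, and is at most (1 − 1/r) · n^2/2. For r = 7, n = 335: the density bound is (6/7) · 112225/2 = 336675/7 ≈ 48096.4286. The integer-valued extremum is e(T(335, 7)) = 48096, which is strictly less than the density bound 336675/7 since 7 ∤ 335 (the parts of T(335, 7) cannot all be equal).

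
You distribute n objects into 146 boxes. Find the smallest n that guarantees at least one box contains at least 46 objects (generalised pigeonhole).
n = (46 − 1)·146 + 1 = 6571

By the generalised pigeonhole principle, to guarantee some box contains ≥ r objects we need more than (r − 1) · k objects total. Threshold: n = (r − 1) · k + 1. With r = 46 and k = 146: n = 45 · 146 + 1 = 6570 + 1 = 6571. For n = 6570 = 45 · 146, we can put exactly 45 objects in every box, avoiding 46 in any single one — so 6571 is tight.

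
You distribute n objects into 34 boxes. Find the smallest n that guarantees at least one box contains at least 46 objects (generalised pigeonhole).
n = (46 − 1)·34 + 1 = 1531

By the generalised pigeonhole principle, to guarantee some box contains ≥ r objects we need more than (r − 1) · k objects total. Threshold: n = (r − 1) · k + 1. With r = 46 and k = 34: n = 45 · 34 + 1 = 1530 + 1 = 1531. For n = 1530 = 45 · 34, we can put exactly 45 objects in every box, avoiding 46 in any single one — so 1531 is tight.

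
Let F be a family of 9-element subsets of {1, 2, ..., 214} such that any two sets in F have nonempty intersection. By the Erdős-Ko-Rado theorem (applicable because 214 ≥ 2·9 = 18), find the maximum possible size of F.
max |F| = C(213, 8) = 91990690307802

Erdős-Ko-Rado (1961): when n ≥ 2k, max |F| = C(n−1, k−1). The bound is attained by the star {A : i ∈ A} for any fixed i ∈ [n]. Here C(214−1, 9−1) = C(213, 8) = 91990690307802.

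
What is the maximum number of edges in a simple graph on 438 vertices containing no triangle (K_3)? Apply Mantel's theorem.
ex(438, K_3) = ⌊438^2/4⌋ = 47961

Mantel (1907): a triangle-free graph on n vertices has at most ⌊n^2/4⌋ edges, with equality for the complete bipartite graph K_{⌊n/2⌋, ⌈n/2⌉}. For n = 438: ⌊438^2/4⌋ = ⌊191844/4⌋ = 47961. The extremal graph is K_{219, 219}, which has 219·219 = 47961 edges.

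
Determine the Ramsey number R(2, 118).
R(2, 118) = 118

R(2, k) = k for all k ≥ 2: in a 2-colouring of K_k, either some edge is red (a red K_2) or all edges are blue (a blue K_k). And K_{117} coloured all-blue has no blue K_118, so R(2, 118) > 117. Hence R(2, 118) = 118.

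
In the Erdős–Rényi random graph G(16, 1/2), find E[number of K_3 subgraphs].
E[# K_3] = C(16, 3) · (1/2)^C(3, 2) = 560 / 2^3 = 70

For each 3-subset S of vertices (there are C(16, 3) = 560 such S), let X_S = 1 if S induces a K_3 (all C(3, 2) = 3 edges present). Then P(X_S = 1) = (1/2)^3 = 1/8. By linearity of expectation, E[# K_3] = C(16, 3) · (1/2)^3 = 560 / 8 = 70.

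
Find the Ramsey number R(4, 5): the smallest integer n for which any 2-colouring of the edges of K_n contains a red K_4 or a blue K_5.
R(4, 5) = 25

Lower bound: an explicit 2-colouring of K_{24} (typically a Paley-type or other structured construction) avoids a red K_4 and a blue K_5, showing R(4, 5) > 24.
Upper bound: the simple Erdős–Szekeres recurrence only gives R(4, 5) ≤ 32; the tight bound R(4, 5) ≤ 25 requires a sharper case analysis (or computer search) of 2-colourings of K_{25}.
Hence R(4, 5) = 25.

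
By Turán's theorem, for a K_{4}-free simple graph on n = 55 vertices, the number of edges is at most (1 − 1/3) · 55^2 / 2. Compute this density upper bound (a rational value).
Turán density bound = (2/3) · 55^2/2 = 3025/3 ≈ 1008.3333

Turán's theorem: ex(n, K_{r+1}) is achieved by the complete r-partite Turán graph T(n, r) with parts as balanced as possible, and is at most (1 − 1/r) · n^2/2. For r = 3, n = 55: the density bound is (2/3) · 3025/2 = 3025/3 ≈ 1008.3333. The integer-valued extremum is e(T(55, 3)) = 1008, which is strictly less than the density bound 3025/3 since 3 ∤ 55 (the parts of T(55, 3) cannot all be equal).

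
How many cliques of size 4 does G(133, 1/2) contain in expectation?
E[# K_4] = C(133, 4) · (1/2)^C(4, 2) = 12457445 / 2^6 = 194647.578125

For each 4-subset S of vertices (there are C(133, 4) = 12457445 such S), let X_S = 1 if S induces a K_4 (all C(4, 2) = 6 edges present). Then P(X_S = 1) = (1/2)^6 = 1/64. By linearity of expectation, E[# K_4] = C(133, 4) · (1/2)^6 = 12457445 / 64 = 194647.578125.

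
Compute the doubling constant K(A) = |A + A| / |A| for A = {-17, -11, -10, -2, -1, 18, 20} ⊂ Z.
K = |A + A| / |A| = 27/7

Enumerate A + A = {a + b : a, b ∈ A}. With |A| = 7, there are |A|^2 = 49 ordered sum pairs; collecting distinct values, A + A = {-34, -28, -27, -22, -21, -20, -19, -18, -13, -12, -11, -4, -3, -2, 1, 3, 7, 8, 9, 10, 16, 17, 18, 19, 36, 38, 40}, so |A + A| = 27. Thus K = 27/7. For comparison, the minimum possible |A + A| over all 7-element sets is 2·7 − 1 = 13 (so min K = 13/7), attained only by arithmetic progressions.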